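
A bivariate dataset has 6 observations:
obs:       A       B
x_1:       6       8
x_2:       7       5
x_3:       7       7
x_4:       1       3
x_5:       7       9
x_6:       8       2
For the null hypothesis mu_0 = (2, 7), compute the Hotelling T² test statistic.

Step 1 — sample mean vector:
  mean(A) = (6 + 7 + 7 + 1 + 7 + 8) / 6 = 36/6 = 6
  mean(B) = (8 + 5 + 7 + 3 + 9 + 2) / 6 = 34/6 = 5.6667
  x̄ = (6, 5.6667),  deviation x̄ - mu_0 = (6, 5.6667) - (2, 7) = (4, -1.3333).

Step 2 — sample covariance matrix, S[i,j] = (1/(n-1)) · Σ_k (x_{k,i} - mean_i) · (x_{k,j} - mean_j), divisor n-1 = 5:
  S[A,A] = ((0)·(0) + (1)·(1) + (1)·(1) + (-5)·(-5) + (1)·(1) + (2)·(2)) / 5 = 32/5 = 6.4
  S[A,B] = ((0)·(2.3333) + (1)·(-0.6667) + (1)·(1.3333) + (-5)·(-2.6667) + (1)·(3.3333) + (2)·(-3.6667)) / 5 = 10/5 = 2
  S[B,B] = ((2.3333)·(2.3333) + (-0.6667)·(-0.6667) + (1.3333)·(1.3333) + (-2.6667)·(-2.6667) + (3.3333)·(3.3333) + (-3.6667)·(-3.6667)) / 5 = 39.3333/5 = 7.8667
  S = [[6.4, 2],
 [2, 7.8667]].

Step 3 — invert S. det(S) = 6.4·7.8667 - (2)² = 46.3467.
  S^{-1} = (1/det) · [[d, -b], [-b, a]] = [[0.1697, -0.0432],
 [-0.0432, 0.1381]].

Step 4 — quadratic form (x̄ - mu_0)^T · S^{-1} · (x̄ - mu_0):
  S^{-1} · (x̄ - mu_0) = (0.7365, -0.3567),
  (x̄ - mu_0)^T · [...] = (4)·(0.7365) + (-1.3333)·(-0.3567) = 3.4216.

Step 5 — scale by n: T² = 6 · 3.4216 = 20.5293.

T² ≈ 20.5293


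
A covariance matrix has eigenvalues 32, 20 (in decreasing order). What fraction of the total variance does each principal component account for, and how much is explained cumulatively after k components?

Step 1 — total variance = trace(Sigma) = Σ λ_i = 32 + 20 = 52.

Step 2 — fraction explained by component i = λ_i / Σ λ:
  PC1: 32/52 = 0.6154
  PC2: 20/52 = 0.3846

Step 3 — cumulative fraction after k components = (λ_1 + ... + λ_k) / Σ λ:
  k = 1: 32/52 = 0.6154
  k = 2: (32 + 20)/52 = 52/52 = 1

Summary (fraction, with percent):

explained: PC1 0.6154 (61.54%), PC2 0.3846 (38.46%);  cumulative: 0.6154, 1


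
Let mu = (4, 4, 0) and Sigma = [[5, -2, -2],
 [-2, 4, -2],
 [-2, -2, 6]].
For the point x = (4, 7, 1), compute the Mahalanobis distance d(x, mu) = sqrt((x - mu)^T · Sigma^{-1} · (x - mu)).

Step 1 — centre the observation: (x - mu) = (0, 3, 1).

Step 2 — invert Sigma (cofactor / det for 3×3, or solve directly):
  Sigma^{-1} = [[0.4545, 0.3636, 0.2727],
 [0.3636, 0.5909, 0.3182],
 [0.2727, 0.3182, 0.3636]].

Step 3 — form the quadratic (x - mu)^T · Sigma^{-1} · (x - mu):
  Sigma^{-1} · (x - mu) = (1.3636, 2.0909, 1.3182).
  (x - mu)^T · [Sigma^{-1} · (x - mu)] = (0)·(1.3636) + (3)·(2.0909) + (1)·(1.3182) = 7.5909.

Step 4 — take square root: d = √(7.5909) ≈ 2.7552.

d(x, mu) = √(7.5909) ≈ 2.7552


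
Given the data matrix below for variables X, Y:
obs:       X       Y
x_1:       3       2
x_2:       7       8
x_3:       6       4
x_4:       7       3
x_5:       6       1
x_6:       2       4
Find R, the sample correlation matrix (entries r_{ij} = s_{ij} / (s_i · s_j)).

Step 1 — column means:
  mean(X) = (3 + 7 + 6 + 7 + 6 + 2) / 6 = 31/6 = 5.1667
  mean(Y) = (2 + 8 + 4 + 3 + 1 + 4) / 6 = 22/6 = 3.6667

Step 2 — sample variances and covariances s[i,j] = (1/(n-1)) · Σ_k (x_{k,i} - mean_i) · (x_{k,j} - mean_j), with n-1 = 5:
  s[X,X] = ((-2.1667)·(-2.1667) + (1.8333)·(1.8333) + (0.8333)·(0.8333) + (1.8333)·(1.8333) + (0.8333)·(0.8333) + (-3.1667)·(-3.1667)) / 5 = 22.8333/5 = 4.5667
  s[X,Y] = ((-2.1667)·(-1.6667) + (1.8333)·(4.3333) + (0.8333)·(0.3333) + (1.8333)·(-0.6667) + (0.8333)·(-2.6667) + (-3.1667)·(0.3333)) / 5 = 7.3333/5 = 1.4667
  s[Y,Y] = ((-1.6667)·(-1.6667) + (4.3333)·(4.3333) + (0.3333)·(0.3333) + (-0.6667)·(-0.6667) + (-2.6667)·(-2.6667) + (0.3333)·(0.3333)) / 5 = 29.3333/5 = 5.8667
  Sample standard deviations s_i = √(s[i,i]):
  s(X) = √(4.5667) = 2.137
  s(Y) = √(5.8667) = 2.4221

Step 3 — r_{ij} = s_{ij} / (s_i · s_j):
  r[X,X] = 1 (diagonal).
  r[X,Y] = 1.4667 / (2.137 · 2.4221) = 1.4667 / 5.176 = 0.2834
  r[Y,Y] = 1 (diagonal).

R is symmetric with unit diagonal. Assembling:

R = [[1, 0.2834],
 [0.2834, 1]]


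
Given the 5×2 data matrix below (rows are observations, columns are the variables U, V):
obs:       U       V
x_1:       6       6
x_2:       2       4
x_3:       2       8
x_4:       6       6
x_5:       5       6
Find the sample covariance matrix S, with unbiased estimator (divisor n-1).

Step 1 — column means:
  mean(U) = (6 + 2 + 2 + 6 + 5) / 5 = 21/5 = 4.2
  mean(V) = (6 + 4 + 8 + 6 + 6) / 5 = 30/5 = 6

Step 2 — sample covariance S[i,j] = (1/(n-1)) · Σ_k (x_{k,i} - mean_i) · (x_{k,j} - mean_j), with n-1 = 4.
  S[U,U] = ((1.8)·(1.8) + (-2.2)·(-2.2) + (-2.2)·(-2.2) + (1.8)·(1.8) + (0.8)·(0.8)) / 4 = 16.8/4 = 4.2
  S[U,V] = ((1.8)·(0) + (-2.2)·(-2) + (-2.2)·(2) + (1.8)·(0) + (0.8)·(0)) / 4 = 0/4 = 0
  S[V,V] = ((0)·(0) + (-2)·(-2) + (2)·(2) + (0)·(0) + (0)·(0)) / 4 = 8/4 = 2

S is symmetric (S[j,i] = S[i,j]). Assembling:

S = [[4.2, 0],
 [0, 2]]


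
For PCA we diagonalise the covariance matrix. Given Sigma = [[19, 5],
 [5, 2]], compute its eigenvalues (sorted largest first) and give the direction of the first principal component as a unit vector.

Step 1 — characteristic polynomial of 2×2 Sigma:
  det(Sigma - λI) = λ² - trace · λ + det = 0.
  trace = 19 + 2 = 21, det = 19·2 - (5)² = 13.
Step 2 — discriminant:
  Δ = trace² - 4·det = 441 - 52 = 389.
Step 3 — eigenvalues:
  λ = (trace ± √Δ)/2 = (21 ± 19.7231)/2,
  λ_1 = 20.3615,  λ_2 = 0.6385.

Step 4 — unit eigenvector for λ_1: solve (Sigma - λ_1 I)v = 0. First row:
  (19 - 20.3615)·v_x + (5)·v_y = 0, i.e. (-1.3615)·v_x + (5)·v_y = 0,
  so v ∝ (b, λ_1 - a) = (5, 1.3615) = u.
  ||u|| = √((5)² + (1.3615)²) = √(26.8538) ≈ 5.1821,
  v_1 = u/||u|| ≈ (0.9649, 0.2627) (||v_1|| = 1).

λ_1 = 20.3615,  λ_2 = 0.6385;  v_1 ≈ (0.9649, 0.2627)


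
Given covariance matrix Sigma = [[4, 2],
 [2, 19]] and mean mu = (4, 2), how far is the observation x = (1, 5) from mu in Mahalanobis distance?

Step 1 — centre the observation: (x - mu) = (-3, 3).

Step 2 — invert Sigma. det(Sigma) = 4·19 - (2)² = 72.
  Sigma^{-1} = (1/det) · [[d, -b], [-b, a]] = [[0.2639, -0.0278],
 [-0.0278, 0.0556]].

Step 3 — form the quadratic (x - mu)^T · Sigma^{-1} · (x - mu):
  Sigma^{-1} · (x - mu) = (-0.875, 0.25).
  (x - mu)^T · [Sigma^{-1} · (x - mu)] = (-3)·(-0.875) + (3)·(0.25) = 3.375.

Step 4 — take square root: d = √(3.375) ≈ 1.8371.

d(x, mu) = √(3.375) ≈ 1.8371


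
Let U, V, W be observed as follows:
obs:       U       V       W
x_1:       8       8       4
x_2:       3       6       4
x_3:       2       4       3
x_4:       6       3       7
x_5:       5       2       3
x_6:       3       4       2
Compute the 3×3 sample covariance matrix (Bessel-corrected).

Step 1 — column means:
  mean(U) = (8 + 3 + 2 + 6 + 5 + 3) / 6 = 27/6 = 4.5
  mean(V) = (8 + 6 + 4 + 3 + 2 + 4) / 6 = 27/6 = 4.5
  mean(W) = (4 + 4 + 3 + 7 + 3 + 2) / 6 = 23/6 = 3.8333

Step 2 — sample covariance S[i,j] = (1/(n-1)) · Σ_k (x_{k,i} - mean_i) · (x_{k,j} - mean_j), with n-1 = 5.
  S[U,U] = ((3.5)·(3.5) + (-1.5)·(-1.5) + (-2.5)·(-2.5) + (1.5)·(1.5) + (0.5)·(0.5) + (-1.5)·(-1.5)) / 5 = 25.5/5 = 5.1
  S[U,V] = ((3.5)·(3.5) + (-1.5)·(1.5) + (-2.5)·(-0.5) + (1.5)·(-1.5) + (0.5)·(-2.5) + (-1.5)·(-0.5)) / 5 = 8.5/5 = 1.7
  S[U,W] = ((3.5)·(0.1667) + (-1.5)·(0.1667) + (-2.5)·(-0.8333) + (1.5)·(3.1667) + (0.5)·(-0.8333) + (-1.5)·(-1.8333)) / 5 = 9.5/5 = 1.9
  S[V,V] = ((3.5)·(3.5) + (1.5)·(1.5) + (-0.5)·(-0.5) + (-1.5)·(-1.5) + (-2.5)·(-2.5) + (-0.5)·(-0.5)) / 5 = 23.5/5 = 4.7
  S[V,W] = ((3.5)·(0.1667) + (1.5)·(0.1667) + (-0.5)·(-0.8333) + (-1.5)·(3.1667) + (-2.5)·(-0.8333) + (-0.5)·(-1.8333)) / 5 = -0.5/5 = -0.1
  S[W,W] = ((0.1667)·(0.1667) + (0.1667)·(0.1667) + (-0.8333)·(-0.8333) + (3.1667)·(3.1667) + (-0.8333)·(-0.8333) + (-1.8333)·(-1.8333)) / 5 = 14.8333/5 = 2.9667

S is symmetric (S[j,i] = S[i,j]). Assembling:

S = [[5.1, 1.7, 1.9],
 [1.7, 4.7, -0.1],
 [1.9, -0.1, 2.9667]]


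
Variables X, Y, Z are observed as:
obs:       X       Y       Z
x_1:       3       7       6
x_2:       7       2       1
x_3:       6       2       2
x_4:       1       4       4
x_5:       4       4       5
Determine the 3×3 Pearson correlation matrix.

Step 1 — column means:
  mean(X) = (3 + 7 + 6 + 1 + 4) / 5 = 21/5 = 4.2
  mean(Y) = (7 + 2 + 2 + 4 + 4) / 5 = 19/5 = 3.8
  mean(Z) = (6 + 1 + 2 + 4 + 5) / 5 = 18/5 = 3.6

Step 2 — sample variances and covariances s[i,j] = (1/(n-1)) · Σ_k (x_{k,i} - mean_i) · (x_{k,j} - mean_j), with n-1 = 4:
  s[X,X] = ((-1.2)·(-1.2) + (2.8)·(2.8) + (1.8)·(1.8) + (-3.2)·(-3.2) + (-0.2)·(-0.2)) / 4 = 22.8/4 = 5.7
  s[X,Y] = ((-1.2)·(3.2) + (2.8)·(-1.8) + (1.8)·(-1.8) + (-3.2)·(0.2) + (-0.2)·(0.2)) / 4 = -12.8/4 = -3.2
  s[X,Z] = ((-1.2)·(2.4) + (2.8)·(-2.6) + (1.8)·(-1.6) + (-3.2)·(0.4) + (-0.2)·(1.4)) / 4 = -14.6/4 = -3.65
  s[Y,Y] = ((3.2)·(3.2) + (-1.8)·(-1.8) + (-1.8)·(-1.8) + (0.2)·(0.2) + (0.2)·(0.2)) / 4 = 16.8/4 = 4.2
  s[Y,Z] = ((3.2)·(2.4) + (-1.8)·(-2.6) + (-1.8)·(-1.6) + (0.2)·(0.4) + (0.2)·(1.4)) / 4 = 15.6/4 = 3.9
  s[Z,Z] = ((2.4)·(2.4) + (-2.6)·(-2.6) + (-1.6)·(-1.6) + (0.4)·(0.4) + (1.4)·(1.4)) / 4 = 17.2/4 = 4.3
  Sample standard deviations s_i = √(s[i,i]):
  s(X) = √(5.7) = 2.3875
  s(Y) = √(4.2) = 2.0494
  s(Z) = √(4.3) = 2.0736

Step 3 — r_{ij} = s_{ij} / (s_i · s_j):
  r[X,X] = 1 (diagonal).
  r[X,Y] = -3.2 / (2.3875 · 2.0494) = -3.2 / 4.8929 = -0.654
  r[X,Z] = -3.65 / (2.3875 · 2.0736) = -3.65 / 4.9508 = -0.7373
  r[Y,Y] = 1 (diagonal).
  r[Y,Z] = 3.9 / (2.0494 · 2.0736) = 3.9 / 4.2497 = 0.9177
  r[Z,Z] = 1 (diagonal).

R is symmetric with unit diagonal. Assembling:

R = [[1, -0.654, -0.7373],
 [-0.654, 1, 0.9177],
 [-0.7373, 0.9177, 1]]


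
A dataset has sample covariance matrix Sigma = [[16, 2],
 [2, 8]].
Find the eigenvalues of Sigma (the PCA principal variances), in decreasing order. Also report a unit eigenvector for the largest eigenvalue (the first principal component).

Step 1 — characteristic polynomial of 2×2 Sigma:
  det(Sigma - λI) = λ² - trace · λ + det = 0.
  trace = 16 + 8 = 24, det = 16·8 - (2)² = 124.
Step 2 — discriminant:
  Δ = trace² - 4·det = 576 - 496 = 80.
Step 3 — eigenvalues:
  λ = (trace ± √Δ)/2 = (24 ± 8.9443)/2,
  λ_1 = 16.4721,  λ_2 = 7.5279.

Step 4 — unit eigenvector for λ_1: solve (Sigma - λ_1 I)v = 0. First row:
  (16 - 16.4721)·v_x + (2)·v_y = 0, i.e. (-0.4721)·v_x + (2)·v_y = 0,
  so v ∝ (b, λ_1 - a) = (2, 0.4721) = u.
  ||u|| = √((2)² + (0.4721)²) = √(4.2229) ≈ 2.055,
  v_1 = u/||u|| ≈ (0.9732, 0.2298) (||v_1|| = 1).

λ_1 = 16.4721,  λ_2 = 7.5279;  v_1 ≈ (0.9732, 0.2298)


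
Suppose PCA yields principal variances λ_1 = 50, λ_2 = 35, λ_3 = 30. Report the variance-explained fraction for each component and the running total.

Step 1 — total variance = trace(Sigma) = Σ λ_i = 50 + 35 + 30 = 115.

Step 2 — fraction explained by component i = λ_i / Σ λ:
  PC1: 50/115 = 0.4348
  PC2: 35/115 = 0.3043
  PC3: 30/115 = 0.2609

Step 3 — cumulative fraction after k components = (λ_1 + ... + λ_k) / Σ λ:
  k = 1: 50/115 = 0.4348
  k = 2: (50 + 35)/115 = 85/115 = 0.7391
  k = 3: (50 + 35 + 30)/115 = 115/115 = 1

Summary (fraction, with percent):

explained: PC1 0.4348 (43.48%), PC2 0.3043 (30.43%), PC3 0.2609 (26.09%);  cumulative: 0.4348, 0.7391, 1


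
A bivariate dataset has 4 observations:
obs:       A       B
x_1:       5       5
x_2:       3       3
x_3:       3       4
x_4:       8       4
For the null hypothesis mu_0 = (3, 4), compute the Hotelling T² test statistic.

Step 1 — sample mean vector:
  mean(A) = (5 + 3 + 3 + 8) / 4 = 19/4 = 4.75
  mean(B) = (5 + 3 + 4 + 4) / 4 = 16/4 = 4
  x̄ = (4.75, 4),  deviation x̄ - mu_0 = (4.75, 4) - (3, 4) = (1.75, 0).

Step 2 — sample covariance matrix, S[i,j] = (1/(n-1)) · Σ_k (x_{k,i} - mean_i) · (x_{k,j} - mean_j), divisor n-1 = 3:
  S[A,A] = ((0.25)·(0.25) + (-1.75)·(-1.75) + (-1.75)·(-1.75) + (3.25)·(3.25)) / 3 = 16.75/3 = 5.5833
  S[A,B] = ((0.25)·(1) + (-1.75)·(-1) + (-1.75)·(0) + (3.25)·(0)) / 3 = 2/3 = 0.6667
  S[B,B] = ((1)·(1) + (-1)·(-1) + (0)·(0) + (0)·(0)) / 3 = 2/3 = 0.6667
  S = [[5.5833, 0.6667],
 [0.6667, 0.6667]].

Step 3 — invert S. det(S) = 5.5833·0.6667 - (0.6667)² = 3.2778.
  S^{-1} = (1/det) · [[d, -b], [-b, a]] = [[0.2034, -0.2034],
 [-0.2034, 1.7034]].

Step 4 — quadratic form (x̄ - mu_0)^T · S^{-1} · (x̄ - mu_0):
  S^{-1} · (x̄ - mu_0) = (0.3559, -0.3559),
  (x̄ - mu_0)^T · [...] = (1.75)·(0.3559) + (0)·(-0.3559) = 0.6229.

Step 5 — scale by n: T² = 4 · 0.6229 = 2.4915.

T² ≈ 2.4915


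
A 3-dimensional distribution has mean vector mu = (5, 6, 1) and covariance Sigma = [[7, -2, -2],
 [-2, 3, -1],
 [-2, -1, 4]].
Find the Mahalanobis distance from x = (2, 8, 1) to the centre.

Step 1 — centre the observation: (x - mu) = (-3, 2, 0).

Step 2 — invert Sigma (cofactor / det for 3×3, or solve directly):
  Sigma^{-1} = [[0.2683, 0.2439, 0.1951],
 [0.2439, 0.5854, 0.2683],
 [0.1951, 0.2683, 0.4146]].

Step 3 — form the quadratic (x - mu)^T · Sigma^{-1} · (x - mu):
  Sigma^{-1} · (x - mu) = (-0.3171, 0.439, -0.0488).
  (x - mu)^T · [Sigma^{-1} · (x - mu)] = (-3)·(-0.3171) + (2)·(0.439) + (0)·(-0.0488) = 1.8293.

Step 4 — take square root: d = √(1.8293) ≈ 1.3525.

d(x, mu) = √(1.8293) ≈ 1.3525


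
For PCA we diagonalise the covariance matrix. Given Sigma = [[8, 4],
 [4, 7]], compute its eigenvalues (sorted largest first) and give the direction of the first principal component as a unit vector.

Step 1 — characteristic polynomial of 2×2 Sigma:
  det(Sigma - λI) = λ² - trace · λ + det = 0.
  trace = 8 + 7 = 15, det = 8·7 - (4)² = 40.
Step 2 — discriminant:
  Δ = trace² - 4·det = 225 - 160 = 65.
Step 3 — eigenvalues:
  λ = (trace ± √Δ)/2 = (15 ± 8.0623)/2,
  λ_1 = 11.5311,  λ_2 = 3.4689.

Step 4 — unit eigenvector for λ_1: solve (Sigma - λ_1 I)v = 0. First row:
  (8 - 11.5311)·v_x + (4)·v_y = 0, i.e. (-3.5311)·v_x + (4)·v_y = 0,
  so v ∝ (b, λ_1 - a) = (4, 3.5311) = u.
  ||u|| = √((4)² + (3.5311)²) = √(28.4689) ≈ 5.3356,
  v_1 = u/||u|| ≈ (0.7497, 0.6618) (||v_1|| = 1).

λ_1 = 11.5311,  λ_2 = 3.4689;  v_1 ≈ (0.7497, 0.6618)


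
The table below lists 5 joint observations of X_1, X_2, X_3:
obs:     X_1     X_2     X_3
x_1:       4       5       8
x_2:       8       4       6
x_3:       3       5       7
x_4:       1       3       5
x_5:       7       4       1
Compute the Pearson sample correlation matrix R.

Step 1 — column means:
  mean(X_1) = (4 + 8 + 3 + 1 + 7) / 5 = 23/5 = 4.6
  mean(X_2) = (5 + 4 + 5 + 3 + 4) / 5 = 21/5 = 4.2
  mean(X_3) = (8 + 6 + 7 + 5 + 1) / 5 = 27/5 = 5.4

Step 2 — sample variances and covariances s[i,j] = (1/(n-1)) · Σ_k (x_{k,i} - mean_i) · (x_{k,j} - mean_j), with n-1 = 4:
  s[X_1,X_1] = ((-0.6)·(-0.6) + (3.4)·(3.4) + (-1.6)·(-1.6) + (-3.6)·(-3.6) + (2.4)·(2.4)) / 4 = 33.2/4 = 8.3
  s[X_1,X_2] = ((-0.6)·(0.8) + (3.4)·(-0.2) + (-1.6)·(0.8) + (-3.6)·(-1.2) + (2.4)·(-0.2)) / 4 = 1.4/4 = 0.35
  s[X_1,X_3] = ((-0.6)·(2.6) + (3.4)·(0.6) + (-1.6)·(1.6) + (-3.6)·(-0.4) + (2.4)·(-4.4)) / 4 = -11.2/4 = -2.8
  s[X_2,X_2] = ((0.8)·(0.8) + (-0.2)·(-0.2) + (0.8)·(0.8) + (-1.2)·(-1.2) + (-0.2)·(-0.2)) / 4 = 2.8/4 = 0.7
  s[X_2,X_3] = ((0.8)·(2.6) + (-0.2)·(0.6) + (0.8)·(1.6) + (-1.2)·(-0.4) + (-0.2)·(-4.4)) / 4 = 4.6/4 = 1.15
  s[X_3,X_3] = ((2.6)·(2.6) + (0.6)·(0.6) + (1.6)·(1.6) + (-0.4)·(-0.4) + (-4.4)·(-4.4)) / 4 = 29.2/4 = 7.3
  Sample standard deviations s_i = √(s[i,i]):
  s(X_1) = √(8.3) = 2.881
  s(X_2) = √(0.7) = 0.8367
  s(X_3) = √(7.3) = 2.7019

Step 3 — r_{ij} = s_{ij} / (s_i · s_j):
  r[X_1,X_1] = 1 (diagonal).
  r[X_1,X_2] = 0.35 / (2.881 · 0.8367) = 0.35 / 2.4104 = 0.1452
  r[X_1,X_3] = -2.8 / (2.881 · 2.7019) = -2.8 / 7.784 = -0.3597
  r[X_2,X_2] = 1 (diagonal).
  r[X_2,X_3] = 1.15 / (0.8367 · 2.7019) = 1.15 / 2.2605 = 0.5087
  r[X_3,X_3] = 1 (diagonal).

R is symmetric with unit diagonal. Assembling:

R = [[1, 0.1452, -0.3597],
 [0.1452, 1, 0.5087],
 [-0.3597, 0.5087, 1]]


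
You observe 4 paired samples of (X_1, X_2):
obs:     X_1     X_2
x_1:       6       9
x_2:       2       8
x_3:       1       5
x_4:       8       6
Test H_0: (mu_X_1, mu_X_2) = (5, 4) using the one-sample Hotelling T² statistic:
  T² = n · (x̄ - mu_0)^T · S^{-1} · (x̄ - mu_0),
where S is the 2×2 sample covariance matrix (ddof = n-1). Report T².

Step 1 — sample mean vector:
  mean(X_1) = (6 + 2 + 1 + 8) / 4 = 17/4 = 4.25
  mean(X_2) = (9 + 8 + 5 + 6) / 4 = 28/4 = 7
  x̄ = (4.25, 7),  deviation x̄ - mu_0 = (4.25, 7) - (5, 4) = (-0.75, 3).

Step 2 — sample covariance matrix, S[i,j] = (1/(n-1)) · Σ_k (x_{k,i} - mean_i) · (x_{k,j} - mean_j), divisor n-1 = 3:
  S[X_1,X_1] = ((1.75)·(1.75) + (-2.25)·(-2.25) + (-3.25)·(-3.25) + (3.75)·(3.75)) / 3 = 32.75/3 = 10.9167
  S[X_1,X_2] = ((1.75)·(2) + (-2.25)·(1) + (-3.25)·(-2) + (3.75)·(-1)) / 3 = 4/3 = 1.3333
  S[X_2,X_2] = ((2)·(2) + (1)·(1) + (-2)·(-2) + (-1)·(-1)) / 3 = 10/3 = 3.3333
  S = [[10.9167, 1.3333],
 [1.3333, 3.3333]].

Step 3 — invert S. det(S) = 10.9167·3.3333 - (1.3333)² = 34.6111.
  S^{-1} = (1/det) · [[d, -b], [-b, a]] = [[0.0963, -0.0385],
 [-0.0385, 0.3154]].

Step 4 — quadratic form (x̄ - mu_0)^T · S^{-1} · (x̄ - mu_0):
  S^{-1} · (x̄ - mu_0) = (-0.1878, 0.9751),
  (x̄ - mu_0)^T · [...] = (-0.75)·(-0.1878) + (3)·(0.9751) = 3.0662.

Step 5 — scale by n: T² = 4 · 3.0662 = 12.2648.

T² ≈ 12.2648


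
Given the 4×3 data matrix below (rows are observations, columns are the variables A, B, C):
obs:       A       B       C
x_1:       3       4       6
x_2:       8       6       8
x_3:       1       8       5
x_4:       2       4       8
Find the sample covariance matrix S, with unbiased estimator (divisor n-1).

Step 1 — column means:
  mean(A) = (3 + 8 + 1 + 2) / 4 = 14/4 = 3.5
  mean(B) = (4 + 6 + 8 + 4) / 4 = 22/4 = 5.5
  mean(C) = (6 + 8 + 5 + 8) / 4 = 27/4 = 6.75

Step 2 — sample covariance S[i,j] = (1/(n-1)) · Σ_k (x_{k,i} - mean_i) · (x_{k,j} - mean_j), with n-1 = 3.
  S[A,A] = ((-0.5)·(-0.5) + (4.5)·(4.5) + (-2.5)·(-2.5) + (-1.5)·(-1.5)) / 3 = 29/3 = 9.6667
  S[A,B] = ((-0.5)·(-1.5) + (4.5)·(0.5) + (-2.5)·(2.5) + (-1.5)·(-1.5)) / 3 = -1/3 = -0.3333
  S[A,C] = ((-0.5)·(-0.75) + (4.5)·(1.25) + (-2.5)·(-1.75) + (-1.5)·(1.25)) / 3 = 8.5/3 = 2.8333
  S[B,B] = ((-1.5)·(-1.5) + (0.5)·(0.5) + (2.5)·(2.5) + (-1.5)·(-1.5)) / 3 = 11/3 = 3.6667
  S[B,C] = ((-1.5)·(-0.75) + (0.5)·(1.25) + (2.5)·(-1.75) + (-1.5)·(1.25)) / 3 = -4.5/3 = -1.5
  S[C,C] = ((-0.75)·(-0.75) + (1.25)·(1.25) + (-1.75)·(-1.75) + (1.25)·(1.25)) / 3 = 6.75/3 = 2.25

S is symmetric (S[j,i] = S[i,j]). Assembling:

S = [[9.6667, -0.3333, 2.8333],
 [-0.3333, 3.6667, -1.5],
 [2.8333, -1.5, 2.25]]


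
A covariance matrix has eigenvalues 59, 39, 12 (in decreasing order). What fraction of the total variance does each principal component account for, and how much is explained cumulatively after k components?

Step 1 — total variance = trace(Sigma) = Σ λ_i = 59 + 39 + 12 = 110.

Step 2 — fraction explained by component i = λ_i / Σ λ:
  PC1: 59/110 = 0.5364
  PC2: 39/110 = 0.3545
  PC3: 12/110 = 0.1091

Step 3 — cumulative fraction after k components = (λ_1 + ... + λ_k) / Σ λ:
  k = 1: 59/110 = 0.5364
  k = 2: (59 + 39)/110 = 98/110 = 0.8909
  k = 3: (59 + 39 + 12)/110 = 110/110 = 1

Summary (fraction, with percent):

explained: PC1 0.5364 (53.64%), PC2 0.3545 (35.45%), PC3 0.1091 (10.91%);  cumulative: 0.5364, 0.8909, 1


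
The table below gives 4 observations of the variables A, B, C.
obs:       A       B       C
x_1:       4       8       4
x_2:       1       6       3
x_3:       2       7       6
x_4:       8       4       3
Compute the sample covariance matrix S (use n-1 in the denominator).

Step 1 — column means:
  mean(A) = (4 + 1 + 2 + 8) / 4 = 15/4 = 3.75
  mean(B) = (8 + 6 + 7 + 4) / 4 = 25/4 = 6.25
  mean(C) = (4 + 3 + 6 + 3) / 4 = 16/4 = 4

Step 2 — sample covariance S[i,j] = (1/(n-1)) · Σ_k (x_{k,i} - mean_i) · (x_{k,j} - mean_j), with n-1 = 3.
  S[A,A] = ((0.25)·(0.25) + (-2.75)·(-2.75) + (-1.75)·(-1.75) + (4.25)·(4.25)) / 3 = 28.75/3 = 9.5833
  S[A,B] = ((0.25)·(1.75) + (-2.75)·(-0.25) + (-1.75)·(0.75) + (4.25)·(-2.25)) / 3 = -9.75/3 = -3.25
  S[A,C] = ((0.25)·(0) + (-2.75)·(-1) + (-1.75)·(2) + (4.25)·(-1)) / 3 = -5/3 = -1.6667
  S[B,B] = ((1.75)·(1.75) + (-0.25)·(-0.25) + (0.75)·(0.75) + (-2.25)·(-2.25)) / 3 = 8.75/3 = 2.9167
  S[B,C] = ((1.75)·(0) + (-0.25)·(-1) + (0.75)·(2) + (-2.25)·(-1)) / 3 = 4/3 = 1.3333
  S[C,C] = ((0)·(0) + (-1)·(-1) + (2)·(2) + (-1)·(-1)) / 3 = 6/3 = 2

S is symmetric (S[j,i] = S[i,j]). Assembling:

S = [[9.5833, -3.25, -1.6667],
 [-3.25, 2.9167, 1.3333],
 [-1.6667, 1.3333, 2]]


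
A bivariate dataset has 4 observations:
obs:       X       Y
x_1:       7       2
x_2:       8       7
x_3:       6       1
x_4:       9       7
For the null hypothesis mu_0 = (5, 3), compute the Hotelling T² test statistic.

Step 1 — sample mean vector:
  mean(X) = (7 + 8 + 6 + 9) / 4 = 30/4 = 7.5
  mean(Y) = (2 + 7 + 1 + 7) / 4 = 17/4 = 4.25
  x̄ = (7.5, 4.25),  deviation x̄ - mu_0 = (7.5, 4.25) - (5, 3) = (2.5, 1.25).

Step 2 — sample covariance matrix, S[i,j] = (1/(n-1)) · Σ_k (x_{k,i} - mean_i) · (x_{k,j} - mean_j), divisor n-1 = 3:
  S[X,X] = ((-0.5)·(-0.5) + (0.5)·(0.5) + (-1.5)·(-1.5) + (1.5)·(1.5)) / 3 = 5/3 = 1.6667
  S[X,Y] = ((-0.5)·(-2.25) + (0.5)·(2.75) + (-1.5)·(-3.25) + (1.5)·(2.75)) / 3 = 11.5/3 = 3.8333
  S[Y,Y] = ((-2.25)·(-2.25) + (2.75)·(2.75) + (-3.25)·(-3.25) + (2.75)·(2.75)) / 3 = 30.75/3 = 10.25
  S = [[1.6667, 3.8333],
 [3.8333, 10.25]].

Step 3 — invert S. det(S) = 1.6667·10.25 - (3.8333)² = 2.3889.
  S^{-1} = (1/det) · [[d, -b], [-b, a]] = [[4.2907, -1.6047],
 [-1.6047, 0.6977]].

Step 4 — quadratic form (x̄ - mu_0)^T · S^{-1} · (x̄ - mu_0):
  S^{-1} · (x̄ - mu_0) = (8.7209, -3.1395),
  (x̄ - mu_0)^T · [...] = (2.5)·(8.7209) + (1.25)·(-3.1395) = 17.8779.

Step 5 — scale by n: T² = 4 · 17.8779 = 71.5116.

T² ≈ 71.5116


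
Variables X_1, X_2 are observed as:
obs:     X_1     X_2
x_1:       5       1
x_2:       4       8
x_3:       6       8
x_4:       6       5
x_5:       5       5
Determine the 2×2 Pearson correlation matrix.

Step 1 — column means:
  mean(X_1) = (5 + 4 + 6 + 6 + 5) / 5 = 26/5 = 5.2
  mean(X_2) = (1 + 8 + 8 + 5 + 5) / 5 = 27/5 = 5.4

Step 2 — sample variances and covariances s[i,j] = (1/(n-1)) · Σ_k (x_{k,i} - mean_i) · (x_{k,j} - mean_j), with n-1 = 4:
  s[X_1,X_1] = ((-0.2)·(-0.2) + (-1.2)·(-1.2) + (0.8)·(0.8) + (0.8)·(0.8) + (-0.2)·(-0.2)) / 4 = 2.8/4 = 0.7
  s[X_1,X_2] = ((-0.2)·(-4.4) + (-1.2)·(2.6) + (0.8)·(2.6) + (0.8)·(-0.4) + (-0.2)·(-0.4)) / 4 = -0.4/4 = -0.1
  s[X_2,X_2] = ((-4.4)·(-4.4) + (2.6)·(2.6) + (2.6)·(2.6) + (-0.4)·(-0.4) + (-0.4)·(-0.4)) / 4 = 33.2/4 = 8.3
  Sample standard deviations s_i = √(s[i,i]):
  s(X_1) = √(0.7) = 0.8367
  s(X_2) = √(8.3) = 2.881

Step 3 — r_{ij} = s_{ij} / (s_i · s_j):
  r[X_1,X_1] = 1 (diagonal).
  r[X_1,X_2] = -0.1 / (0.8367 · 2.881) = -0.1 / 2.4104 = -0.0415
  r[X_2,X_2] = 1 (diagonal).

R is symmetric with unit diagonal. Assembling:

R = [[1, -0.0415],
 [-0.0415, 1]]


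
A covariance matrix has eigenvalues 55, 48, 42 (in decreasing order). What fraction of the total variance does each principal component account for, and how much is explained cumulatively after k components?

Step 1 — total variance = trace(Sigma) = Σ λ_i = 55 + 48 + 42 = 145.

Step 2 — fraction explained by component i = λ_i / Σ λ:
  PC1: 55/145 = 0.3793
  PC2: 48/145 = 0.331
  PC3: 42/145 = 0.2897

Step 3 — cumulative fraction after k components = (λ_1 + ... + λ_k) / Σ λ:
  k = 1: 55/145 = 0.3793
  k = 2: (55 + 48)/145 = 103/145 = 0.7103
  k = 3: (55 + 48 + 42)/145 = 145/145 = 1

Summary (fraction, with percent):

explained: PC1 0.3793 (37.93%), PC2 0.331 (33.1%), PC3 0.2897 (28.97%);  cumulative: 0.3793, 0.7103, 1


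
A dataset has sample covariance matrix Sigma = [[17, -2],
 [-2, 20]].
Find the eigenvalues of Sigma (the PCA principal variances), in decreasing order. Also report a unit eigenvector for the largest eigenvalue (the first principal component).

Step 1 — characteristic polynomial of 2×2 Sigma:
  det(Sigma - λI) = λ² - trace · λ + det = 0.
  trace = 17 + 20 = 37, det = 17·20 - (-2)² = 336.
Step 2 — discriminant:
  Δ = trace² - 4·det = 1369 - 1344 = 25.
Step 3 — eigenvalues:
  λ = (trace ± √Δ)/2 = (37 ± 5)/2,
  λ_1 = 21,  λ_2 = 16.

Step 4 — unit eigenvector for λ_1: solve (Sigma - λ_1 I)v = 0. First row:
  (17 - 21)·v_x + (-2)·v_y = 0, i.e. (-4)·v_x + (-2)·v_y = 0,
  so v ∝ (b, λ_1 - a) = (-2, 4); multiply by -1 so the first entry is positive: u = (2, -4).
  ||u|| = √((2)² + (-4)²) = √(20) ≈ 4.4721,
  v_1 = u/||u|| ≈ (0.4472, -0.8944) (||v_1|| = 1).

λ_1 = 21,  λ_2 = 16;  v_1 ≈ (0.4472, -0.8944)


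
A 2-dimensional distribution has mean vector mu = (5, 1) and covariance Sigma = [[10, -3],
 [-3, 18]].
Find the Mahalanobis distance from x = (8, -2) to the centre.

Step 1 — centre the observation: (x - mu) = (3, -3).

Step 2 — invert Sigma. det(Sigma) = 10·18 - (-3)² = 171.
  Sigma^{-1} = (1/det) · [[d, -b], [-b, a]] = [[0.1053, 0.0175],
 [0.0175, 0.0585]].

Step 3 — form the quadratic (x - mu)^T · Sigma^{-1} · (x - mu):
  Sigma^{-1} · (x - mu) = (0.2632, -0.1228).
  (x - mu)^T · [Sigma^{-1} · (x - mu)] = (3)·(0.2632) + (-3)·(-0.1228) = 1.1579.

Step 4 — take square root: d = √(1.1579) ≈ 1.0761.

d(x, mu) = √(1.1579) ≈ 1.0761


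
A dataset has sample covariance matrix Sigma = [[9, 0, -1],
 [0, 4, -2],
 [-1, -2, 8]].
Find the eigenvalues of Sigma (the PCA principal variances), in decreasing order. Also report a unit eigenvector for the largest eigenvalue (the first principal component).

Step 1 — characteristic polynomial p(λ) = det(λI - Sigma) = λ³ - tr·λ² + c_1·λ - det, where tr = trace, c_1 = sum of the principal 2×2 minors, det = det(Sigma):
  tr = 9 + 4 + 8 = 21,
  c_1 = (9·4 - (0)²) + (9·8 - (-1)²) + (4·8 - (-2)²) = 36 + 71 + 28 = 135,
  det = 9·(4·8 - (-2)²) - (0)·((0)·8 - (-2)·(-1)) + (-1)·((0)·(-2) - 4·(-1)) = 9·(28) - (0)·(-2) + (-1)·(4) = 248.
  So p(λ) = λ³ - 21λ² + 135λ - 248.
Step 2 — look for an integer root (rational root theorem: any rational root is an integer divisor of 248). Testing λ = 8:
  p(8) = 512 - 1344 + 1080 - 248 = 0  ✓
  Dividing out (λ - 8): p(λ) = (λ - 8)(λ² - 13λ + 31).
Step 3 — remaining eigenvalues from the quadratic λ² - 13λ + 31 = 0:
  Δ = 13² - 4·31 = 169 - 124 = 45,  λ = (13 ± √45)/2 = (13 ± 6.7082)/2 ≈ 9.8541 or 3.1459.
  Sorted: λ_1 = 9.8541,  λ_2 = 8,  λ_3 = 3.1459  (check: sum = 21 = tr ✓).

Step 4 — unit eigenvector for λ_1 ≈ 9.8541: v spans the null space of (Sigma - λ_1 I), whose rows are
  r_1 = (-0.8541, 0, -1),  r_2 = (0, -5.8541, -2),  r_3 = (-1, -2, -1.8541).
  v is orthogonal to every row, so take v ∝ r_1 × r_2 = ((0)·(-2) - (-1)·(-5.8541), (-1)·(0) - (-0.8541)·(-2), (-0.8541)·(-5.8541) - (0)·(0)) ≈ (-5.8541, -1.7082, 5).
  Rescale (multiply by -1 so the first nonzero entry is positive): u = (5.8541, 1.7082, -5).
  ||u|| = √((5.8541)² + (1.7082)² + (-5)²) = √(62.1885) ≈ 7.886,  v_1 = u/||u|| ≈ (0.7423, 0.2166, -0.634) (||v_1|| = 1).

λ_1 = 9.8541,  λ_2 = 8,  λ_3 = 3.1459;  v_1 ≈ (0.7423, 0.2166, -0.634)


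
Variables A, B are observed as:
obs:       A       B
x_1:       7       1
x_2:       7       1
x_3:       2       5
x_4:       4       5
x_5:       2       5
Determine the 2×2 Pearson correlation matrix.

Step 1 — column means:
  mean(A) = (7 + 7 + 2 + 4 + 2) / 5 = 22/5 = 4.4
  mean(B) = (1 + 1 + 5 + 5 + 5) / 5 = 17/5 = 3.4

Step 2 — sample variances and covariances s[i,j] = (1/(n-1)) · Σ_k (x_{k,i} - mean_i) · (x_{k,j} - mean_j), with n-1 = 4:
  s[A,A] = ((2.6)·(2.6) + (2.6)·(2.6) + (-2.4)·(-2.4) + (-0.4)·(-0.4) + (-2.4)·(-2.4)) / 4 = 25.2/4 = 6.3
  s[A,B] = ((2.6)·(-2.4) + (2.6)·(-2.4) + (-2.4)·(1.6) + (-0.4)·(1.6) + (-2.4)·(1.6)) / 4 = -20.8/4 = -5.2
  s[B,B] = ((-2.4)·(-2.4) + (-2.4)·(-2.4) + (1.6)·(1.6) + (1.6)·(1.6) + (1.6)·(1.6)) / 4 = 19.2/4 = 4.8
  Sample standard deviations s_i = √(s[i,i]):
  s(A) = √(6.3) = 2.51
  s(B) = √(4.8) = 2.1909

Step 3 — r_{ij} = s_{ij} / (s_i · s_j):
  r[A,A] = 1 (diagonal).
  r[A,B] = -5.2 / (2.51 · 2.1909) = -5.2 / 5.4991 = -0.9456
  r[B,B] = 1 (diagonal).

R is symmetric with unit diagonal. Assembling:

R = [[1, -0.9456],
 [-0.9456, 1]]


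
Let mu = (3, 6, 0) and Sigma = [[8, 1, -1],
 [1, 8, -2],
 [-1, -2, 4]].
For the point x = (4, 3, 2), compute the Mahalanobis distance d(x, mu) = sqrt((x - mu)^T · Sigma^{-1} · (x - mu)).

Step 1 — centre the observation: (x - mu) = (1, -3, 2).

Step 2 — invert Sigma (cofactor / det for 3×3, or solve directly):
  Sigma^{-1} = [[0.1296, -0.0093, 0.0278],
 [-0.0093, 0.1435, 0.0694],
 [0.0278, 0.0694, 0.2917]].

Step 3 — form the quadratic (x - mu)^T · Sigma^{-1} · (x - mu):
  Sigma^{-1} · (x - mu) = (0.213, -0.3009, 0.4028).
  (x - mu)^T · [Sigma^{-1} · (x - mu)] = (1)·(0.213) + (-3)·(-0.3009) + (2)·(0.4028) = 1.9213.

Step 4 — take square root: d = √(1.9213) ≈ 1.3861.

d(x, mu) = √(1.9213) ≈ 1.3861


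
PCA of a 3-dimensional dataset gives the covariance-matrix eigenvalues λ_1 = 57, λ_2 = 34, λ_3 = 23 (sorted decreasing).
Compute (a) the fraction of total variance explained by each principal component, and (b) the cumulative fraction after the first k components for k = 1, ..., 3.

Step 1 — total variance = trace(Sigma) = Σ λ_i = 57 + 34 + 23 = 114.

Step 2 — fraction explained by component i = λ_i / Σ λ:
  PC1: 57/114 = 0.5
  PC2: 34/114 = 0.2982
  PC3: 23/114 = 0.2018

Step 3 — cumulative fraction after k components = (λ_1 + ... + λ_k) / Σ λ:
  k = 1: 57/114 = 0.5
  k = 2: (57 + 34)/114 = 91/114 = 0.7982
  k = 3: (57 + 34 + 23)/114 = 114/114 = 1

Summary (fraction, with percent):

explained: PC1 0.5 (50%), PC2 0.2982 (29.82%), PC3 0.2018 (20.18%);  cumulative: 0.5, 0.7982, 1


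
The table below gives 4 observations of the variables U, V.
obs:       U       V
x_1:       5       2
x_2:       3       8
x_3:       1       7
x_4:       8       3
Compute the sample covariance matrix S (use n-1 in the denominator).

Step 1 — column means:
  mean(U) = (5 + 3 + 1 + 8) / 4 = 17/4 = 4.25
  mean(V) = (2 + 8 + 7 + 3) / 4 = 20/4 = 5

Step 2 — sample covariance S[i,j] = (1/(n-1)) · Σ_k (x_{k,i} - mean_i) · (x_{k,j} - mean_j), with n-1 = 3.
  S[U,U] = ((0.75)·(0.75) + (-1.25)·(-1.25) + (-3.25)·(-3.25) + (3.75)·(3.75)) / 3 = 26.75/3 = 8.9167
  S[U,V] = ((0.75)·(-3) + (-1.25)·(3) + (-3.25)·(2) + (3.75)·(-2)) / 3 = -20/3 = -6.6667
  S[V,V] = ((-3)·(-3) + (3)·(3) + (2)·(2) + (-2)·(-2)) / 3 = 26/3 = 8.6667

S is symmetric (S[j,i] = S[i,j]). Assembling:

S = [[8.9167, -6.6667],
 [-6.6667, 8.6667]]


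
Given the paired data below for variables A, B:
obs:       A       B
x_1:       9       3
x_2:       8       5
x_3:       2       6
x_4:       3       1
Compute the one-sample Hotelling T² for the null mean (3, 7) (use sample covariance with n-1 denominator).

Step 1 — sample mean vector:
  mean(A) = (9 + 8 + 2 + 3) / 4 = 22/4 = 5.5
  mean(B) = (3 + 5 + 6 + 1) / 4 = 15/4 = 3.75
  x̄ = (5.5, 3.75),  deviation x̄ - mu_0 = (5.5, 3.75) - (3, 7) = (2.5, -3.25).

Step 2 — sample covariance matrix, S[i,j] = (1/(n-1)) · Σ_k (x_{k,i} - mean_i) · (x_{k,j} - mean_j), divisor n-1 = 3:
  S[A,A] = ((3.5)·(3.5) + (2.5)·(2.5) + (-3.5)·(-3.5) + (-2.5)·(-2.5)) / 3 = 37/3 = 12.3333
  S[A,B] = ((3.5)·(-0.75) + (2.5)·(1.25) + (-3.5)·(2.25) + (-2.5)·(-2.75)) / 3 = -0.5/3 = -0.1667
  S[B,B] = ((-0.75)·(-0.75) + (1.25)·(1.25) + (2.25)·(2.25) + (-2.75)·(-2.75)) / 3 = 14.75/3 = 4.9167
  S = [[12.3333, -0.1667],
 [-0.1667, 4.9167]].

Step 3 — invert S. det(S) = 12.3333·4.9167 - (-0.1667)² = 60.6111.
  S^{-1} = (1/det) · [[d, -b], [-b, a]] = [[0.0811, 0.0027],
 [0.0027, 0.2035]].

Step 4 — quadratic form (x̄ - mu_0)^T · S^{-1} · (x̄ - mu_0):
  S^{-1} · (x̄ - mu_0) = (0.1939, -0.6544),
  (x̄ - mu_0)^T · [...] = (2.5)·(0.1939) + (-3.25)·(-0.6544) = 2.6116.

Step 5 — scale by n: T² = 4 · 2.6116 = 10.4464.

T² ≈ 10.4464


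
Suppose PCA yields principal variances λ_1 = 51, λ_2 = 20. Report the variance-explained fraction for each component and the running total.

Step 1 — total variance = trace(Sigma) = Σ λ_i = 51 + 20 = 71.

Step 2 — fraction explained by component i = λ_i / Σ λ:
  PC1: 51/71 = 0.7183
  PC2: 20/71 = 0.2817

Step 3 — cumulative fraction after k components = (λ_1 + ... + λ_k) / Σ λ:
  k = 1: 51/71 = 0.7183
  k = 2: (51 + 20)/71 = 71/71 = 1

Summary (fraction, with percent):

explained: PC1 0.7183 (71.83%), PC2 0.2817 (28.17%);  cumulative: 0.7183, 1


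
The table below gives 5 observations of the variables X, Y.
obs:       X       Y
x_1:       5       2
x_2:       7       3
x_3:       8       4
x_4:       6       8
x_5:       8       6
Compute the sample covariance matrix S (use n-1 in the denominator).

Step 1 — column means:
  mean(X) = (5 + 7 + 8 + 6 + 8) / 5 = 34/5 = 6.8
  mean(Y) = (2 + 3 + 4 + 8 + 6) / 5 = 23/5 = 4.6

Step 2 — sample covariance S[i,j] = (1/(n-1)) · Σ_k (x_{k,i} - mean_i) · (x_{k,j} - mean_j), with n-1 = 4.
  S[X,X] = ((-1.8)·(-1.8) + (0.2)·(0.2) + (1.2)·(1.2) + (-0.8)·(-0.8) + (1.2)·(1.2)) / 4 = 6.8/4 = 1.7
  S[X,Y] = ((-1.8)·(-2.6) + (0.2)·(-1.6) + (1.2)·(-0.6) + (-0.8)·(3.4) + (1.2)·(1.4)) / 4 = 2.6/4 = 0.65
  S[Y,Y] = ((-2.6)·(-2.6) + (-1.6)·(-1.6) + (-0.6)·(-0.6) + (3.4)·(3.4) + (1.4)·(1.4)) / 4 = 23.2/4 = 5.8

S is symmetric (S[j,i] = S[i,j]). Assembling:

S = [[1.7, 0.65],
 [0.65, 5.8]]


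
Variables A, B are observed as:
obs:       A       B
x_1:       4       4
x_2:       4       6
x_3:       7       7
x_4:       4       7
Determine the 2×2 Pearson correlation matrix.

Step 1 — column means:
  mean(A) = (4 + 4 + 7 + 4) / 4 = 19/4 = 4.75
  mean(B) = (4 + 6 + 7 + 7) / 4 = 24/4 = 6

Step 2 — sample variances and covariances s[i,j] = (1/(n-1)) · Σ_k (x_{k,i} - mean_i) · (x_{k,j} - mean_j), with n-1 = 3:
  s[A,A] = ((-0.75)·(-0.75) + (-0.75)·(-0.75) + (2.25)·(2.25) + (-0.75)·(-0.75)) / 3 = 6.75/3 = 2.25
  s[A,B] = ((-0.75)·(-2) + (-0.75)·(0) + (2.25)·(1) + (-0.75)·(1)) / 3 = 3/3 = 1
  s[B,B] = ((-2)·(-2) + (0)·(0) + (1)·(1) + (1)·(1)) / 3 = 6/3 = 2
  Sample standard deviations s_i = √(s[i,i]):
  s(A) = √(2.25) = 1.5
  s(B) = √(2) = 1.4142

Step 3 — r_{ij} = s_{ij} / (s_i · s_j):
  r[A,A] = 1 (diagonal).
  r[A,B] = 1 / (1.5 · 1.4142) = 1 / 2.1213 = 0.4714
  r[B,B] = 1 (diagonal).

R is symmetric with unit diagonal. Assembling:

R = [[1, 0.4714],
 [0.4714, 1]]


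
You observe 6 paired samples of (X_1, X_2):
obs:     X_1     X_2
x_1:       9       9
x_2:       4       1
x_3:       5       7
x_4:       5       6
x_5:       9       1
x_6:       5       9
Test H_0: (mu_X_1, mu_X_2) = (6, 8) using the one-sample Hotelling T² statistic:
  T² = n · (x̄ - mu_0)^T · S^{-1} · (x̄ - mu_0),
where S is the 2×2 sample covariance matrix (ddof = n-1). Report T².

Step 1 — sample mean vector:
  mean(X_1) = (9 + 4 + 5 + 5 + 9 + 5) / 6 = 37/6 = 6.1667
  mean(X_2) = (9 + 1 + 7 + 6 + 1 + 9) / 6 = 33/6 = 5.5
  x̄ = (6.1667, 5.5),  deviation x̄ - mu_0 = (6.1667, 5.5) - (6, 8) = (0.1667, -2.5).

Step 2 — sample covariance matrix, S[i,j] = (1/(n-1)) · Σ_k (x_{k,i} - mean_i) · (x_{k,j} - mean_j), divisor n-1 = 5:
  S[X_1,X_1] = ((2.8333)·(2.8333) + (-2.1667)·(-2.1667) + (-1.1667)·(-1.1667) + (-1.1667)·(-1.1667) + (2.8333)·(2.8333) + (-1.1667)·(-1.1667)) / 5 = 24.8333/5 = 4.9667
  S[X_1,X_2] = ((2.8333)·(3.5) + (-2.1667)·(-4.5) + (-1.1667)·(1.5) + (-1.1667)·(0.5) + (2.8333)·(-4.5) + (-1.1667)·(3.5)) / 5 = 0.5/5 = 0.1
  S[X_2,X_2] = ((3.5)·(3.5) + (-4.5)·(-4.5) + (1.5)·(1.5) + (0.5)·(0.5) + (-4.5)·(-4.5) + (3.5)·(3.5)) / 5 = 67.5/5 = 13.5
  S = [[4.9667, 0.1],
 [0.1, 13.5]].

Step 3 — invert S. det(S) = 4.9667·13.5 - (0.1)² = 67.04.
  S^{-1} = (1/det) · [[d, -b], [-b, a]] = [[0.2014, -0.0015],
 [-0.0015, 0.0741]].

Step 4 — quadratic form (x̄ - mu_0)^T · S^{-1} · (x̄ - mu_0):
  S^{-1} · (x̄ - mu_0) = (0.0373, -0.1855),
  (x̄ - mu_0)^T · [...] = (0.1667)·(0.0373) + (-2.5)·(-0.1855) = 0.4699.

Step 5 — scale by n: T² = 6 · 0.4699 = 2.8192.

T² ≈ 2.8192


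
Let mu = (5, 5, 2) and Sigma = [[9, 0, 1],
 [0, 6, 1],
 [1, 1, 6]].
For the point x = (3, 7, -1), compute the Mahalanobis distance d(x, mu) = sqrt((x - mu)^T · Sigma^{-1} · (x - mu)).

Step 1 — centre the observation: (x - mu) = (-2, 2, -3).

Step 2 — invert Sigma (cofactor / det for 3×3, or solve directly):
  Sigma^{-1} = [[0.1133, 0.0032, -0.0194],
 [0.0032, 0.1715, -0.0291],
 [-0.0194, -0.0291, 0.1748]].

Step 3 — form the quadratic (x - mu)^T · Sigma^{-1} · (x - mu):
  Sigma^{-1} · (x - mu) = (-0.1618, 0.4239, -0.5437).
  (x - mu)^T · [Sigma^{-1} · (x - mu)] = (-2)·(-0.1618) + (2)·(0.4239) + (-3)·(-0.5437) = 2.8026.

Step 4 — take square root: d = √(2.8026) ≈ 1.6741.

d(x, mu) = √(2.8026) ≈ 1.6741


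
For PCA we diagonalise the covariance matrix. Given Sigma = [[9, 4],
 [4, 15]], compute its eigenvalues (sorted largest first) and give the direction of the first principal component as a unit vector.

Step 1 — characteristic polynomial of 2×2 Sigma:
  det(Sigma - λI) = λ² - trace · λ + det = 0.
  trace = 9 + 15 = 24, det = 9·15 - (4)² = 119.
Step 2 — discriminant:
  Δ = trace² - 4·det = 576 - 476 = 100.
Step 3 — eigenvalues:
  λ = (trace ± √Δ)/2 = (24 ± 10)/2,
  λ_1 = 17,  λ_2 = 7.

Step 4 — unit eigenvector for λ_1: solve (Sigma - λ_1 I)v = 0. First row:
  (9 - 17)·v_x + (4)·v_y = 0, i.e. (-8)·v_x + (4)·v_y = 0,
  so v ∝ (b, λ_1 - a) = (4, 8) = u.
  ||u|| = √((4)² + (8)²) = √(80) ≈ 8.9443,
  v_1 = u/||u|| ≈ (0.4472, 0.8944) (||v_1|| = 1).

λ_1 = 17,  λ_2 = 7;  v_1 ≈ (0.4472, 0.8944)


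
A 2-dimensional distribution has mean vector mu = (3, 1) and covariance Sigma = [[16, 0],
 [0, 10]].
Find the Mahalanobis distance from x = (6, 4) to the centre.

Step 1 — centre the observation: (x - mu) = (3, 3).

Step 2 — invert Sigma. det(Sigma) = 16·10 - (0)² = 160.
  Sigma^{-1} = (1/det) · [[d, -b], [-b, a]] = [[0.0625, 0],
 [0, 0.1]].

Step 3 — form the quadratic (x - mu)^T · Sigma^{-1} · (x - mu):
  Sigma^{-1} · (x - mu) = (0.1875, 0.3).
  (x - mu)^T · [Sigma^{-1} · (x - mu)] = (3)·(0.1875) + (3)·(0.3) = 1.4625.

Step 4 — take square root: d = √(1.4625) ≈ 1.2093.

d(x, mu) = √(1.4625) ≈ 1.2093


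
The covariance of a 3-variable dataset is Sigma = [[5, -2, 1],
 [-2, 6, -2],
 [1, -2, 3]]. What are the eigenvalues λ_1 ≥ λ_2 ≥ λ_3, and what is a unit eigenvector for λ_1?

Step 1 — characteristic polynomial p(λ) = det(λI - Sigma) = λ³ - tr·λ² + c_1·λ - det, where tr = trace, c_1 = sum of the principal 2×2 minors, det = det(Sigma):
  tr = 5 + 6 + 3 = 14,
  c_1 = (5·6 - (-2)²) + (5·3 - (1)²) + (6·3 - (-2)²) = 26 + 14 + 14 = 54,
  det = 5·(6·3 - (-2)²) - (-2)·((-2)·3 - (-2)·(1)) + (1)·((-2)·(-2) - 6·(1)) = 5·(14) - (-2)·(-4) + (1)·(-2) = 60.
  So p(λ) = λ³ - 14λ² + 54λ - 60.
Step 2 — look for an integer root (rational root theorem: any rational root is an integer divisor of 60). Testing λ = 2:
  p(2) = 8 - 56 + 108 - 60 = 0  ✓
  Dividing out (λ - 2): p(λ) = (λ - 2)(λ² - 12λ + 30).
Step 3 — remaining eigenvalues from the quadratic λ² - 12λ + 30 = 0:
  Δ = 12² - 4·30 = 144 - 120 = 24,  λ = (12 ± √24)/2 = (12 ± 4.899)/2 ≈ 8.4495 or 3.5505.
  Sorted: λ_1 = 8.4495,  λ_2 = 3.5505,  λ_3 = 2  (check: sum = 14 = tr ✓).

Step 4 — unit eigenvector for λ_1 ≈ 8.4495: v spans the null space of (Sigma - λ_1 I), whose rows are
  r_1 = (-3.4495, -2, 1),  r_2 = (-2, -2.4495, -2),  r_3 = (1, -2, -5.4495).
  v is orthogonal to every row, so take v ∝ r_1 × r_2 = ((-2)·(-2) - (1)·(-2.4495), (1)·(-2) - (-3.4495)·(-2), (-3.4495)·(-2.4495) - (-2)·(-2)) ≈ (6.4495, -8.899, 4.4495).
  Let u = (6.4495, -8.899, 4.4495).
  ||u|| = √((6.4495)² + (-8.899)² + (4.4495)²) = √(140.5857) ≈ 11.8569,  v_1 = u/||u|| ≈ (0.5439, -0.7505, 0.3753) (||v_1|| = 1).

λ_1 = 8.4495,  λ_2 = 3.5505,  λ_3 = 2;  v_1 ≈ (0.5439, -0.7505, 0.3753)
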